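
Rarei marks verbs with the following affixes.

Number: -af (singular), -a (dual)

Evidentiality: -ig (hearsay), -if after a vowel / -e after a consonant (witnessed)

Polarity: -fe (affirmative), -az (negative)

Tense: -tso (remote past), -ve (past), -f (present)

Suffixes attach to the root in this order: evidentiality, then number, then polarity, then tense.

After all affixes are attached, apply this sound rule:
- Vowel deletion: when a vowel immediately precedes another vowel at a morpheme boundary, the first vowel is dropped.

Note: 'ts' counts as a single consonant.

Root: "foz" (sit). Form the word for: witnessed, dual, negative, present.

Attach evidentiality witnessed -e (after consonant 'z') → foze.
Attach number dual -a → fozea.
Attach polarity negative -az → fozeaaz.
Attach tense present -f → fozeaazf.
Apply vowel deletion: fozeaazf → fozazf.

fozazf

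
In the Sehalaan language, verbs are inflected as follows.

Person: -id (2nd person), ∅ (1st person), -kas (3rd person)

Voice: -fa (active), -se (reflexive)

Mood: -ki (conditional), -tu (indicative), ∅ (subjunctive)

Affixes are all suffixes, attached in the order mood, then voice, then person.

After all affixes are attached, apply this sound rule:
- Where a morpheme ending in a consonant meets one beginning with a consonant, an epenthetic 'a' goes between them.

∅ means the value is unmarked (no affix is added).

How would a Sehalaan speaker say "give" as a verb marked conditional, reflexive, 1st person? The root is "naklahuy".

naklahuyakise

Attach mood conditional -ki → naklahuyki.
Attach voice reflexive -se → naklahuykise.
person = 1st person: zero marking, form stays naklahuykise.
Apply epenthesis: naklahuykise → naklahuyakise.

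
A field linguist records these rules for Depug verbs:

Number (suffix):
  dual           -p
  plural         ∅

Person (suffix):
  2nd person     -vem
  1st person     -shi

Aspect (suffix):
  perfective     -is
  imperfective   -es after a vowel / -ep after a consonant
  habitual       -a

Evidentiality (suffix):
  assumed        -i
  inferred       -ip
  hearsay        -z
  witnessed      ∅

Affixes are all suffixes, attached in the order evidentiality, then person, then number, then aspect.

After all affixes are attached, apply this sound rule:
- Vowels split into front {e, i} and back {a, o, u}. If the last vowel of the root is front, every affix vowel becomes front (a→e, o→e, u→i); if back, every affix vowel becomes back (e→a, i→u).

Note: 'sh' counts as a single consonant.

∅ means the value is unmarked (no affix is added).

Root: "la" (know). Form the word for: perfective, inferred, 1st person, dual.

laupshupus

Attach evidentiality inferred -ip → laip.
Attach person 1st person -shi → laipshi.
Attach number dual -p → laipship.
Attach aspect perfective -is → laipshipis.
Apply vowel harmony: laipshipis → laupshupus.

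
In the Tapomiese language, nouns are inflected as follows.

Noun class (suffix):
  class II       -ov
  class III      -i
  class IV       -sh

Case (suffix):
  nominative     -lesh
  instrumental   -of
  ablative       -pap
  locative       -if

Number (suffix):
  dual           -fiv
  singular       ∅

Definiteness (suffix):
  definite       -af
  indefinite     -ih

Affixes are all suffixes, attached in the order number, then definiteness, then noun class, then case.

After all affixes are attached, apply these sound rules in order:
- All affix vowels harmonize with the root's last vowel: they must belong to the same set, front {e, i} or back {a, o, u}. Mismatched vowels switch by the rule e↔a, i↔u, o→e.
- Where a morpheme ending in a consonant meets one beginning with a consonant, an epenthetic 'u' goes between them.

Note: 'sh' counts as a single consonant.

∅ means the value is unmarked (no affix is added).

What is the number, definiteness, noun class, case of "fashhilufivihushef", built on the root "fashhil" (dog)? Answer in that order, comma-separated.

dual, indefinite, class IV, instrumental

Segment: fashhil-fiv-ih-sh-of.
number: -fiv → dual.
definiteness: -ih → indefinite.
noun class: -sh → class IV.
case: -of → instrumental.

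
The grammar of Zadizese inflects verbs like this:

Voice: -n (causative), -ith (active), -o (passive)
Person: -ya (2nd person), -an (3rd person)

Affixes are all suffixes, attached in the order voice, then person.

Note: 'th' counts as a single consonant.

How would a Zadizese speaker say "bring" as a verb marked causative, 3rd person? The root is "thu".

Attach voice causative -n → thun.
Attach person 3rd person -an → thunan.

thunan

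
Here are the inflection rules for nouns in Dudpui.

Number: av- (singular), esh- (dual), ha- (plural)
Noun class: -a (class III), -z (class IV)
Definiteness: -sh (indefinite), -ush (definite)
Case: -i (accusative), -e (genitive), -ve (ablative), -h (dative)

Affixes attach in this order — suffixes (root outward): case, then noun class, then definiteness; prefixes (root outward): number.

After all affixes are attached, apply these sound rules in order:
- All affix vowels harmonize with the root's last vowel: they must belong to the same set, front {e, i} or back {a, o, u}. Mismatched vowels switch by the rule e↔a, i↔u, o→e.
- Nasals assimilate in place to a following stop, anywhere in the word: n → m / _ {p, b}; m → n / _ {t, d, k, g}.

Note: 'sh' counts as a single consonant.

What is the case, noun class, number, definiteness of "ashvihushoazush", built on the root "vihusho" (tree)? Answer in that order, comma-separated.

genitive, class IV, dual, definite

Segment: esh-vihusho-e-z-ush.
case: -e → genitive.
noun class: -z → class IV.
number: esh- → dual.
definiteness: -ush → definite.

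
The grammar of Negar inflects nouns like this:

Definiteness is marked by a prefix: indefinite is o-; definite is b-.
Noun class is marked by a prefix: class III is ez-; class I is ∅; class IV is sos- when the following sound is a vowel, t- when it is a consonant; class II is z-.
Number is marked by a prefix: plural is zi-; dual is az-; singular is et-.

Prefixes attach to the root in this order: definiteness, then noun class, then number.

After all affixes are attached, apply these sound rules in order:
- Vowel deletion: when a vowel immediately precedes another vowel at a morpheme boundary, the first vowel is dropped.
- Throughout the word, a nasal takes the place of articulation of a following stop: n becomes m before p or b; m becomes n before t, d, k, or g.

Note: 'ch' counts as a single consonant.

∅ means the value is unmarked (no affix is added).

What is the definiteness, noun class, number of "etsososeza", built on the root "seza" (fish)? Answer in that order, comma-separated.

indefinite, class IV, singular

Segment: et-sos-o-seza.
definiteness: o- → indefinite.
noun class: sos/t- → class IV.
number: et- → singular.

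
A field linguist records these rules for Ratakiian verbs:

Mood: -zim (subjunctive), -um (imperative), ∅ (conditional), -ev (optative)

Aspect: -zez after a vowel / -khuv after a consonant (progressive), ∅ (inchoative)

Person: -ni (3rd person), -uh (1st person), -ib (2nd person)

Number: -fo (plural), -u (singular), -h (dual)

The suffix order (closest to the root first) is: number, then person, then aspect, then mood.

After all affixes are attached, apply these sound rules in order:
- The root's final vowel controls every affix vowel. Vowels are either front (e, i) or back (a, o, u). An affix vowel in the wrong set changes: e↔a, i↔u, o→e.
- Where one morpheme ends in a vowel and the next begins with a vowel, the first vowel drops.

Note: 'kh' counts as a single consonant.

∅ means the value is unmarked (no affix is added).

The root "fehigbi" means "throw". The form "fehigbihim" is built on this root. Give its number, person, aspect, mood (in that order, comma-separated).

singular, 1st person, inchoative, imperative

Segment: fehigbi-u-uh-um.
number: -u → singular.
person: -uh → 1st person.
aspect: ∅ → inchoative.
mood: -um → imperative.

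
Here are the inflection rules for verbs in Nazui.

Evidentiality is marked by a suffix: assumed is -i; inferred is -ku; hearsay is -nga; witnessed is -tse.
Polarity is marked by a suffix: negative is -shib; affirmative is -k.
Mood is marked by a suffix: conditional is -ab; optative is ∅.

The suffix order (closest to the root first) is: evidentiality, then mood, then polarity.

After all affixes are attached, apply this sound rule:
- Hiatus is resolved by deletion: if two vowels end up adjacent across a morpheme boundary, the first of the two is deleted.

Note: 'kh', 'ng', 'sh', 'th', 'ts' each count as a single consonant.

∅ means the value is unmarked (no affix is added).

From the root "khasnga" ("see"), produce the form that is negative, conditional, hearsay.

Attach evidentiality hearsay -nga → khasnganga.
Attach mood conditional -ab → khasngangaab.
Attach polarity negative -shib → khasngangaabshib.
Apply vowel deletion: khasngangaabshib → khasngangabshib.

khasngangabshib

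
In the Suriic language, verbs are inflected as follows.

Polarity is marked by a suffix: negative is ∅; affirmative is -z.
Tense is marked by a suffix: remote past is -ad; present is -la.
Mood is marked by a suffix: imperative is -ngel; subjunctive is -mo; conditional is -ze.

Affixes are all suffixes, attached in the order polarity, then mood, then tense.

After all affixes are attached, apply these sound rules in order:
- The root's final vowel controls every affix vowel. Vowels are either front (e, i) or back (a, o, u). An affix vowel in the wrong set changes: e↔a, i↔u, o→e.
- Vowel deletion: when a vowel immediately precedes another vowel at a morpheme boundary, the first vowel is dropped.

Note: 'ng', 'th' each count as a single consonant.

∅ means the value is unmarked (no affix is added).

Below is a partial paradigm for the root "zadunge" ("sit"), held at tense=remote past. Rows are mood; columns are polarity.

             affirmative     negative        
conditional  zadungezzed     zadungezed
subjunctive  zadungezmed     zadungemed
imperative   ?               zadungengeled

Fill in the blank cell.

Attach polarity affirmative -z → zadungez.
Attach mood imperative -ngel → zadungezngel.
Attach tense remote past -ad → zadungezngelad.
Apply vowel harmony: zadungezngelad → zadungezngeled.
Vowel deletion: no change.

zadungezngeled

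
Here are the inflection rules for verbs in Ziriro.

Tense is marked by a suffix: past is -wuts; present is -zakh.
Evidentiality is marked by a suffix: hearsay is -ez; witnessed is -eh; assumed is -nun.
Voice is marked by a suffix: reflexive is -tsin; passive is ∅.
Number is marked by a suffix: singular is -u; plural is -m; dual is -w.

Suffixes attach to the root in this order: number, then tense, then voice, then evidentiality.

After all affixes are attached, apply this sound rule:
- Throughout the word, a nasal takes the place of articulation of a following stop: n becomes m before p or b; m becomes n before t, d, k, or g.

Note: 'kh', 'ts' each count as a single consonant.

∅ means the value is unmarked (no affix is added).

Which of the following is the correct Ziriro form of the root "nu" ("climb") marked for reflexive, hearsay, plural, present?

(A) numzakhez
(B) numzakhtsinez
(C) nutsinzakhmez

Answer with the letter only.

Attach number plural -m → num.
Attach tense present -zakh → numzakh.
Attach voice reflexive -tsin → numzakhtsin.
Attach evidentiality hearsay -ez → numzakhtsinez.
Nasal assimilation: no change.
So the correct form is numzakhtsinez, option (B).
(C) nutsinzakhmez is wrong: it has the affixes in the wrong order.
(A) numzakhez is wrong: it uses passive instead of reflexive for voice.

B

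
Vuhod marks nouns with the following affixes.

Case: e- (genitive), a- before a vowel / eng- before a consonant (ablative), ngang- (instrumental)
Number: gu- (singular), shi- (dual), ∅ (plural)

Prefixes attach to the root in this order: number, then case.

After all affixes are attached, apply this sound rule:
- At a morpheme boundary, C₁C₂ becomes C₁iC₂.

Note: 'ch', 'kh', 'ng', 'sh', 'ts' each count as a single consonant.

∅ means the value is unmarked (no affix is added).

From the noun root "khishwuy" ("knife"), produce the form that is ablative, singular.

engigukhishwuy

Attach number singular gu- → gukhishwuy.
Attach case ablative eng- (before consonant 'g') → enggukhishwuy.
Apply epenthesis: enggukhishwuy → engigukhishwuy.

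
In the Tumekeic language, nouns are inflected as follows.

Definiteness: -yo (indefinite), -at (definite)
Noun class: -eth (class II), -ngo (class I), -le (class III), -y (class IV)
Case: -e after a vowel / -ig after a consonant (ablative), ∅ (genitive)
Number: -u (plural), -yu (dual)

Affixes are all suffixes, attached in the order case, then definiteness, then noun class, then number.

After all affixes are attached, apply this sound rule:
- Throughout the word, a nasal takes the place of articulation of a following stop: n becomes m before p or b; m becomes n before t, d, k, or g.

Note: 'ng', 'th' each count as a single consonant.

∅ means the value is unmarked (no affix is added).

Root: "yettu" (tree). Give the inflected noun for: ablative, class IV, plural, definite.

Attach case ablative -e (after vowel 'u') → yettue.
Attach definiteness definite -at → yettueat.
Attach noun class class IV -y → yettueaty.
Attach number plural -u → yettueatyu.
Nasal assimilation: no change.

yettueatyu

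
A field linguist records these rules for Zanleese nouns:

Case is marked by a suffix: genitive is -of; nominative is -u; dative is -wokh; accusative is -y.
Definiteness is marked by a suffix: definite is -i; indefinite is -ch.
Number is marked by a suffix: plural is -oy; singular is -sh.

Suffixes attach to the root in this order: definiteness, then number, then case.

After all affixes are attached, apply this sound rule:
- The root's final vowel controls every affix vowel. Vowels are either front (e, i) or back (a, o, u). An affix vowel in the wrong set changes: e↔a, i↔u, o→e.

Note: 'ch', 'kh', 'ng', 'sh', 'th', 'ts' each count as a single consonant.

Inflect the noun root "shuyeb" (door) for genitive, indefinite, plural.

shuyebcheyef

Attach definiteness indefinite -ch → shuyebch.
Attach number plural -oy → shuyebchoy.
Attach case genitive -of → shuyebchoyof.
Apply vowel harmony: shuyebchoyof → shuyebcheyef.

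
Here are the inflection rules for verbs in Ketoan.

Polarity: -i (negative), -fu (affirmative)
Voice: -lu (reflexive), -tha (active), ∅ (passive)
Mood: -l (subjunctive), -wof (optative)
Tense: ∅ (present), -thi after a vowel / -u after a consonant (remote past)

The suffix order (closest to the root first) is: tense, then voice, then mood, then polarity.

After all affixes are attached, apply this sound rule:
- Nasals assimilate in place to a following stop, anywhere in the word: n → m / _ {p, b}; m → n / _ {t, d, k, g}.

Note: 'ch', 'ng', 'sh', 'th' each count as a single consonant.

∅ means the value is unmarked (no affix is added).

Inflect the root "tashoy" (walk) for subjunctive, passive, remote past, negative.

tashoyuli

Attach tense remote past -u (after consonant 'y') → tashoyu.
voice = passive: zero marking, form stays tashoyu.
Attach mood subjunctive -l → tashoyul.
Attach polarity negative -i → tashoyuli.
Nasal assimilation: no change.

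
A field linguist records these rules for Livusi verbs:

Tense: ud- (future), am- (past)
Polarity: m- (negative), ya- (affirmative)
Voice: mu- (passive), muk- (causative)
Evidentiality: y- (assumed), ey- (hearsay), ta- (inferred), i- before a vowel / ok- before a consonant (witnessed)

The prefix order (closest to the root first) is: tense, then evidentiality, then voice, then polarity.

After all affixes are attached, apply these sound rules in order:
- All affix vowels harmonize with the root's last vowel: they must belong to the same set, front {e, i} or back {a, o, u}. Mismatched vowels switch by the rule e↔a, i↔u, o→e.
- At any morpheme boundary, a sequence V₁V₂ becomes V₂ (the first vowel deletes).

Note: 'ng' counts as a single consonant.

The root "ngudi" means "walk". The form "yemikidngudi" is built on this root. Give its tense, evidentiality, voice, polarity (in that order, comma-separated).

future, witnessed, causative, affirmative

Segment: ya-muk-i-ud-ngudi.
tense: ud- → future.
evidentiality: i/ok- → witnessed.
voice: muk- → causative.
polarity: ya- → affirmative.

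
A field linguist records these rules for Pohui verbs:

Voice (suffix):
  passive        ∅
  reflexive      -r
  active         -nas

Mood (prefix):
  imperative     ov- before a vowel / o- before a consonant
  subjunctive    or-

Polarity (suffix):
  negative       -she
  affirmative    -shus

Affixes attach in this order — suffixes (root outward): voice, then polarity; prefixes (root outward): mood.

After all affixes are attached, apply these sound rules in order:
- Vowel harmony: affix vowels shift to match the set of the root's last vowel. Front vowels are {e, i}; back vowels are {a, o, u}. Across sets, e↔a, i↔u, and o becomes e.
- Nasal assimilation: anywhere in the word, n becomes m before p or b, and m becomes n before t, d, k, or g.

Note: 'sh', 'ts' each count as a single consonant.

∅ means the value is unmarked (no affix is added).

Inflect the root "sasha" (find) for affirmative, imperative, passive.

voice = passive: zero marking, form stays sasha.
Attach polarity affirmative -shus → sashashus.
Attach mood imperative o- (before consonant 's') → osashashus.
Vowel harmony: no change.
Nasal assimilation: no change.

osashashus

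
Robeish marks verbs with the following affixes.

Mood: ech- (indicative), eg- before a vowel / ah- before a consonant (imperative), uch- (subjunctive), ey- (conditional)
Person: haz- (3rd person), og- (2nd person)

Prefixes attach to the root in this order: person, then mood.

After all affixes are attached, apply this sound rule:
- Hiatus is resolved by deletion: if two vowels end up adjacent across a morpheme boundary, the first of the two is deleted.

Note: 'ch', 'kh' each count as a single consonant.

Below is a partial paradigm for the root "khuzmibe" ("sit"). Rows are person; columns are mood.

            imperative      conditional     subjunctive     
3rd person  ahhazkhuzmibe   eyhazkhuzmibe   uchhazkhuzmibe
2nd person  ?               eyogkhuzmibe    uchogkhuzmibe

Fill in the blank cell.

Attach person 2nd person og- → ogkhuzmibe.
Attach mood imperative eg- (before vowel 'o') → egogkhuzmibe.
Vowel deletion: no change.

egogkhuzmibe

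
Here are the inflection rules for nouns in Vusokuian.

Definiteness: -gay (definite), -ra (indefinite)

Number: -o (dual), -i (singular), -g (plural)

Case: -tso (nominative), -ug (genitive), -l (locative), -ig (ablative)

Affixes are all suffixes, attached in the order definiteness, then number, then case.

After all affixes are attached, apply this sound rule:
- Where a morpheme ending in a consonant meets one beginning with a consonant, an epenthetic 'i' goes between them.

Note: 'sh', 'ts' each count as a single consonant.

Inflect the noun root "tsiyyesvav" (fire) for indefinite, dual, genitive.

Attach definiteness indefinite -ra → tsiyyesvavra.
Attach number dual -o → tsiyyesvavrao.
Attach case genitive -ug → tsiyyesvavraoug.
Apply epenthesis: tsiyyesvavraoug → tsiyyesvaviraoug.

tsiyyesvaviraoug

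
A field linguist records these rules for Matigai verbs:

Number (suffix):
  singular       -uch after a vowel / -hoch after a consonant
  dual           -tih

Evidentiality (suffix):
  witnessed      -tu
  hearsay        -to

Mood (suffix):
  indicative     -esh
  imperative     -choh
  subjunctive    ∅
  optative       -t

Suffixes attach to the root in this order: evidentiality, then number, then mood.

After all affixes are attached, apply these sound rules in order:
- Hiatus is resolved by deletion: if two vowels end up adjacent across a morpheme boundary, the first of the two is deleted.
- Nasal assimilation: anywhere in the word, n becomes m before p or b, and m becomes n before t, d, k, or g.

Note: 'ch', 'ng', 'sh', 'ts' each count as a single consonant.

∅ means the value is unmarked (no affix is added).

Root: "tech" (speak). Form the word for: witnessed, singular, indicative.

Attach evidentiality witnessed -tu → techtu.
Attach number singular -uch (after vowel 'u') → techtuuch.
Attach mood indicative -esh → techtuuchesh.
Apply vowel deletion: techtuuchesh → techtuchesh.
Nasal assimilation: no change.

techtuchesh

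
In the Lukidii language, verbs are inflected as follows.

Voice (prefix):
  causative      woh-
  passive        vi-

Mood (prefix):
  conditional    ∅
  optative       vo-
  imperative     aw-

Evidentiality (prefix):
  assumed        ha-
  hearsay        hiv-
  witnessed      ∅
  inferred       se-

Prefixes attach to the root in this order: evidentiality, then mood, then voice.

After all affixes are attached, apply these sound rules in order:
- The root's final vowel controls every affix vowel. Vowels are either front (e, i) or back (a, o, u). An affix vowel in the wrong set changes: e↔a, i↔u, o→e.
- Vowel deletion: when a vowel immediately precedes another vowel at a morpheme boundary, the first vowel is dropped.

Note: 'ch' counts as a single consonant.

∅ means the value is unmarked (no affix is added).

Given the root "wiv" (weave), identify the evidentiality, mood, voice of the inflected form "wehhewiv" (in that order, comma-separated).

assumed, conditional, causative

Segment: woh-ha-wiv.
evidentiality: ha- → assumed.
mood: ∅ → conditional.
voice: woh- → causative.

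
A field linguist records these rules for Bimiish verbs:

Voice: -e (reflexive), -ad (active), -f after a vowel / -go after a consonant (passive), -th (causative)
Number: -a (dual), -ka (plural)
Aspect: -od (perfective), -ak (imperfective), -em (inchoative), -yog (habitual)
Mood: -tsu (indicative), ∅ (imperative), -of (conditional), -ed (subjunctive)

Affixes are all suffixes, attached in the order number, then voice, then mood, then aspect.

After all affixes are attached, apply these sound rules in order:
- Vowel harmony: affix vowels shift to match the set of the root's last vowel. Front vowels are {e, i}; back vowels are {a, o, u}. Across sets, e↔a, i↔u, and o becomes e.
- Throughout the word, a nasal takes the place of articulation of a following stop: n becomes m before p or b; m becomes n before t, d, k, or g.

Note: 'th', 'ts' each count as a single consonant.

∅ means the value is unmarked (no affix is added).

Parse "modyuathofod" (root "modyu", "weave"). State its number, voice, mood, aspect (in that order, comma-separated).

dual, causative, conditional, perfective

Segment: modyu-a-th-of-od.
number: -a → dual.
voice: -th → causative.
mood: -of → conditional.
aspect: -od → perfective.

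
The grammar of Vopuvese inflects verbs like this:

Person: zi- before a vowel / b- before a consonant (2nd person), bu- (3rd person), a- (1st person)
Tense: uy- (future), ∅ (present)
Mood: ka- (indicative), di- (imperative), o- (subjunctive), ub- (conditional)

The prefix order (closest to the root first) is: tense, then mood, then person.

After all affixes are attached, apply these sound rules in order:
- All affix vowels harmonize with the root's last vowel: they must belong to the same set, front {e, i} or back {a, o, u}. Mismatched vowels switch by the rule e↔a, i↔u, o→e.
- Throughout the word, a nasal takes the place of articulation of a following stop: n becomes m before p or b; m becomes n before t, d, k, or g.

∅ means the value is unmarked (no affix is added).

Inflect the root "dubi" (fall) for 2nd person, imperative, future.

bdiiydubi

Attach tense future uy- → uydubi.
Attach mood imperative di- → diuydubi.
Attach person 2nd person b- (before consonant 'd') → bdiuydubi.
Apply vowel harmony: bdiuydubi → bdiiydubi.
Nasal assimilation: no change.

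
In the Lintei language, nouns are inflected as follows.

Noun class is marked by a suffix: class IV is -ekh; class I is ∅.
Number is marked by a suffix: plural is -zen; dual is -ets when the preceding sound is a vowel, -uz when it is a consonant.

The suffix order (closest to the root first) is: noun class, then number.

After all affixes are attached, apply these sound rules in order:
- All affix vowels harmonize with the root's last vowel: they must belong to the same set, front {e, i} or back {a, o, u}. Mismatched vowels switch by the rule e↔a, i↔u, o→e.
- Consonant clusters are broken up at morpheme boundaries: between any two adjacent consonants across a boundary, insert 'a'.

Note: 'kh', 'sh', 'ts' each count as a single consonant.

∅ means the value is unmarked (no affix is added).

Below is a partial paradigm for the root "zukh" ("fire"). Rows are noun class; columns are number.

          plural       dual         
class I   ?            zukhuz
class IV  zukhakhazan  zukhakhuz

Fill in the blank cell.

noun class = class I: zero marking, form stays zukh.
Attach number plural -zen → zukhzen.
Apply vowel harmony: zukhzen → zukhzan.
Apply epenthesis: zukhzan → zukhazan.

zukhazan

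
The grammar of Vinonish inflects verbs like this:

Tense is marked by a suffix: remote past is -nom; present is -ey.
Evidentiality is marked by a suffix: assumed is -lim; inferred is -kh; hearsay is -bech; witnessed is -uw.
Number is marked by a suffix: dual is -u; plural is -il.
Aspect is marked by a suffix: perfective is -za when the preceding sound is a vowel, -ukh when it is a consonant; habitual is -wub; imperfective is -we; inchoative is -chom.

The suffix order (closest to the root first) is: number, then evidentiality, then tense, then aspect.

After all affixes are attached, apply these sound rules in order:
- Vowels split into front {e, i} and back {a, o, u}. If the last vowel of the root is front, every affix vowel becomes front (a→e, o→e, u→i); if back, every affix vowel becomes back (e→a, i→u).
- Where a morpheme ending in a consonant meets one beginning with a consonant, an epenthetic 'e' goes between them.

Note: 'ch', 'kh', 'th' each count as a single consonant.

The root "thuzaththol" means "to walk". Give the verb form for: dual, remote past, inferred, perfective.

Attach number dual -u → thuzaththolu.
Attach evidentiality inferred -kh → thuzaththolukh.
Attach tense remote past -nom → thuzaththolukhnom.
Attach aspect perfective -ukh (after consonant 'm') → thuzaththolukhnomukh.
Vowel harmony: no change.
Apply epenthesis: thuzaththolukhnomukh → thuzaththolukhenomukh.

thuzaththolukhenomukh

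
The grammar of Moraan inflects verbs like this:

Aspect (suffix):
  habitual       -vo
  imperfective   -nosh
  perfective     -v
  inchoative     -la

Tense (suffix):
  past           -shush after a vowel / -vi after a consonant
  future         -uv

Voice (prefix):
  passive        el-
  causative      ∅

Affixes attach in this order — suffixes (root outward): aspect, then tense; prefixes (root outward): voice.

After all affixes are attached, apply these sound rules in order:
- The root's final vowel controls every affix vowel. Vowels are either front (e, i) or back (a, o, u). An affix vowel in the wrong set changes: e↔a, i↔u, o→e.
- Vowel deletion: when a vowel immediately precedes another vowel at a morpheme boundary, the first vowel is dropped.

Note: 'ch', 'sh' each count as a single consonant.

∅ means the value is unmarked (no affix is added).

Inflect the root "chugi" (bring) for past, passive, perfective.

elchugivvi

Attach voice passive el- → elchugi.
Attach aspect perfective -v → elchugiv.
Attach tense past -vi (after consonant 'v') → elchugivvi.
Vowel harmony: no change.
Vowel deletion: no change.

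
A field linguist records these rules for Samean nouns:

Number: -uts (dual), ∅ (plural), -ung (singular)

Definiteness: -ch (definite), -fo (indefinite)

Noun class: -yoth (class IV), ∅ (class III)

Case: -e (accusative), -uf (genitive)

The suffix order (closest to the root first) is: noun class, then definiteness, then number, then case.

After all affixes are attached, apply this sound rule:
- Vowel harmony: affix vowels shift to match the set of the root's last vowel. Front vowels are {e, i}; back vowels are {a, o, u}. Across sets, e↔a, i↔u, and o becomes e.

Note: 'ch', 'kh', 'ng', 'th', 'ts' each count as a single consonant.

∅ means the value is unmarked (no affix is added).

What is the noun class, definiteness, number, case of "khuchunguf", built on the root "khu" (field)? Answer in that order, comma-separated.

class III, definite, singular, genitive

Segment: khu-ch-ung-uf.
noun class: ∅ → class III.
definiteness: -ch → definite.
number: -ung → singular.
case: -uf → genitive.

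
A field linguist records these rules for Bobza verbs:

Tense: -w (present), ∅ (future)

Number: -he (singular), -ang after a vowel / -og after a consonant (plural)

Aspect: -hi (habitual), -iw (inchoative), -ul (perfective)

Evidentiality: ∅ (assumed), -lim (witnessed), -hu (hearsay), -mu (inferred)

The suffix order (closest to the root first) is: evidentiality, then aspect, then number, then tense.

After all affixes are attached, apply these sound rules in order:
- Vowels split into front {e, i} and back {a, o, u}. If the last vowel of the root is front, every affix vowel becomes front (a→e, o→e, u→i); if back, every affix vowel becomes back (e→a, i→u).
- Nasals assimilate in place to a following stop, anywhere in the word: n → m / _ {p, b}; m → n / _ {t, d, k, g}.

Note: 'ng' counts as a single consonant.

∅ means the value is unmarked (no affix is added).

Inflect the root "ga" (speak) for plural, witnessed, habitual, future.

Attach evidentiality witnessed -lim → galim.
Attach aspect habitual -hi → galimhi.
Attach number plural -ang (after vowel 'i') → galimhiang.
tense = future: zero marking, form stays galimhiang.
Apply vowel harmony: galimhiang → galumhuang.
Nasal assimilation: no change.

galumhuang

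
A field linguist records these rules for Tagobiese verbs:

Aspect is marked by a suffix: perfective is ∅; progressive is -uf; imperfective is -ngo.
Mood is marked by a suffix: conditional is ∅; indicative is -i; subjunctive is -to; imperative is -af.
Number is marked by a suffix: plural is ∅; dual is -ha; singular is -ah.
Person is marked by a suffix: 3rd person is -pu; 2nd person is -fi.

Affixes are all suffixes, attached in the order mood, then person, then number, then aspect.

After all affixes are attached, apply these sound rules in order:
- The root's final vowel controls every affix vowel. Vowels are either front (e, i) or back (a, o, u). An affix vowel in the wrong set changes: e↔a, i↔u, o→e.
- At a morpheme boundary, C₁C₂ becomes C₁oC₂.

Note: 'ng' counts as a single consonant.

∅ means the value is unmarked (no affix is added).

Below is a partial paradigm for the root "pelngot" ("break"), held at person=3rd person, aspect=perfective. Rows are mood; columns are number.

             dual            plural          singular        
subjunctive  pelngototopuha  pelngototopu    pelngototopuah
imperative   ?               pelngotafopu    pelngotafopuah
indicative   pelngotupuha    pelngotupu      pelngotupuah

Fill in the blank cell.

Attach mood imperative -af → pelngotaf.
Attach person 3rd person -pu → pelngotafpu.
Attach number dual -ha → pelngotafpuha.
aspect = perfective: zero marking, form stays pelngotafpuha.
Vowel harmony: no change.
Apply epenthesis: pelngotafpuha → pelngotafopuha.

pelngotafopuha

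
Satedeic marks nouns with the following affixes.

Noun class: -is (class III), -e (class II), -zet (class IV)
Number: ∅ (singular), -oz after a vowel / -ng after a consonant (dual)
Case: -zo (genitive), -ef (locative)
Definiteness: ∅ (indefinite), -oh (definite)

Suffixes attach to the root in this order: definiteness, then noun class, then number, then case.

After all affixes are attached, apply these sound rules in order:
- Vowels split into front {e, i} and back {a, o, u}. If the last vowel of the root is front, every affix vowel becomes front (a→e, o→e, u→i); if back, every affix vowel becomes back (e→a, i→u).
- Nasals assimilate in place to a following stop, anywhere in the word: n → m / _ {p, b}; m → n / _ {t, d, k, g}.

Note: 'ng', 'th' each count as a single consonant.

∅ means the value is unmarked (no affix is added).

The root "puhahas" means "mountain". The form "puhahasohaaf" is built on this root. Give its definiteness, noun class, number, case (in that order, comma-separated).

Segment: puhahas-oh-e-ef.
definiteness: -oh → definite.
noun class: -e → class II.
number: ∅ → singular.
case: -ef → locative.

definite, class II, singular, locative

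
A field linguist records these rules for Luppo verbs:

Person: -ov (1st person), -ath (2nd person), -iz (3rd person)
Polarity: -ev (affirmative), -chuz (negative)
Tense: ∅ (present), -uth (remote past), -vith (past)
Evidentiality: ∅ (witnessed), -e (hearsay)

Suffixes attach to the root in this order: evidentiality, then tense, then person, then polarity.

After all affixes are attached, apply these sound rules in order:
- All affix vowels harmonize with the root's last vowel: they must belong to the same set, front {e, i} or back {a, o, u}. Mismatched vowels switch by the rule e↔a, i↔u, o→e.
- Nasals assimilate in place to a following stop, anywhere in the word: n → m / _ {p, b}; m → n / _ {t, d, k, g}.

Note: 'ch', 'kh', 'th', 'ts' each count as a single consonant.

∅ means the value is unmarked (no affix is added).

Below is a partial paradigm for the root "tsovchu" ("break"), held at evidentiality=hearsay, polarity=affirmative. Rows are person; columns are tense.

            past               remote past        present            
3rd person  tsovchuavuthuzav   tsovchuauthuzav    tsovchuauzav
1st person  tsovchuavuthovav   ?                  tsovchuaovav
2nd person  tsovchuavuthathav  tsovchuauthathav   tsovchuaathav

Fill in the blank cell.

tsovchuauthovav

Attach evidentiality hearsay -e → tsovchue.
Attach tense remote past -uth → tsovchueuth.
Attach person 1st person -ov → tsovchueuthov.
Attach polarity affirmative -ev → tsovchueuthovev.
Apply vowel harmony: tsovchueuthovev → tsovchuauthovav.
Nasal assimilation: no change.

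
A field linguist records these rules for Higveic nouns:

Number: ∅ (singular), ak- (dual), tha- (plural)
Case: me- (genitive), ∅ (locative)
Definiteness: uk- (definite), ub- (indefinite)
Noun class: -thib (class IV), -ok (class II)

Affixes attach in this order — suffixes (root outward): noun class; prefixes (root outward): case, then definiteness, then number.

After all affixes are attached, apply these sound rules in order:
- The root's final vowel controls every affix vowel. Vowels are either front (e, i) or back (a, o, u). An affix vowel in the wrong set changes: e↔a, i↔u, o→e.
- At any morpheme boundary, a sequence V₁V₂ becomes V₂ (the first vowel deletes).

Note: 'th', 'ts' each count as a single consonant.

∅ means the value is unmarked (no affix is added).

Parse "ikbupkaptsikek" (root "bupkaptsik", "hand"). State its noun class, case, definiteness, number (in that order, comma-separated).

Segment: uk-bupkaptsik-ok.
noun class: -ok → class II.
case: ∅ → locative.
definiteness: uk- → definite.
number: ∅ → singular.

class II, locative, definite, singular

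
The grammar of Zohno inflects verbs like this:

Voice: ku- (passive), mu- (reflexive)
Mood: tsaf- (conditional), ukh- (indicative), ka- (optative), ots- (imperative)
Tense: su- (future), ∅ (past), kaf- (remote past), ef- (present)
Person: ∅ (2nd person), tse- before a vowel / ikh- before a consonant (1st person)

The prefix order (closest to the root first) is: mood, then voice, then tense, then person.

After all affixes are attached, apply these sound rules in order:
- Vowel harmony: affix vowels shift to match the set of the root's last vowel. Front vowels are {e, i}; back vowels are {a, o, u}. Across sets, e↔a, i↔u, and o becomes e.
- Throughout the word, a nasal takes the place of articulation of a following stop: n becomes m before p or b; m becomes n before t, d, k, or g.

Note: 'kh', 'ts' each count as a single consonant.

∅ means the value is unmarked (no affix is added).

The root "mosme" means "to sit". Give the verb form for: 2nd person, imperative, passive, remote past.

kefkietsmosme

Attach mood imperative ots- → otsmosme.
Attach voice passive ku- → kuotsmosme.
Attach tense remote past kaf- → kafkuotsmosme.
person = 2nd person: zero marking, form stays kafkuotsmosme.
Apply vowel harmony: kafkuotsmosme → kefkietsmosme.
Nasal assimilation: no change.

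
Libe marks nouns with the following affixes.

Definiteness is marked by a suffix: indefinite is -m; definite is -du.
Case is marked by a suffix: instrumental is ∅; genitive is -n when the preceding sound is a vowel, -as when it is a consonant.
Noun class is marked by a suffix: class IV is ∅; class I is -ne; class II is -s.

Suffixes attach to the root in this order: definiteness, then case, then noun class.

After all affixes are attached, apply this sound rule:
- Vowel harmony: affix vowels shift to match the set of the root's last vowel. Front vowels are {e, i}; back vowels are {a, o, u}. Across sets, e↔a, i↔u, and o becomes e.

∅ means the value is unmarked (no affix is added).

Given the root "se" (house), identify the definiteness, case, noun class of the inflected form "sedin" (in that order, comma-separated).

Segment: se-du-n.
definiteness: -du → definite.
case: -n/as → genitive.
noun class: ∅ → class IV.

definite, genitive, class IV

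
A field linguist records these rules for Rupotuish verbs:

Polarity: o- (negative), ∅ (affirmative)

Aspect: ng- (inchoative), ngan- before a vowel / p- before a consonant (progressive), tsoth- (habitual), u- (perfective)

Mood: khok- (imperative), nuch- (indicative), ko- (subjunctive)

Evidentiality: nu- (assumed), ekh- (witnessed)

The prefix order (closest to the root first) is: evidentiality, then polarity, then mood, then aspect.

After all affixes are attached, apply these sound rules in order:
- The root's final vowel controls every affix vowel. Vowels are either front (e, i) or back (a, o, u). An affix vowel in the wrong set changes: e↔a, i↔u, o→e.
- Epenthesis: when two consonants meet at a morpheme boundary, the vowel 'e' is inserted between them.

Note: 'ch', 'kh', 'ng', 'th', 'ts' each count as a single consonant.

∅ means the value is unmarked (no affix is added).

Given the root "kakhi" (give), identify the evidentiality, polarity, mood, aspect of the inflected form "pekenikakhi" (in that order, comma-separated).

Segment: p-ko-nu-kakhi.
evidentiality: nu- → assumed.
polarity: ∅ → affirmative.
mood: ko- → subjunctive.
aspect: ngan/p- → progressive.

assumed, affirmative, subjunctive, progressive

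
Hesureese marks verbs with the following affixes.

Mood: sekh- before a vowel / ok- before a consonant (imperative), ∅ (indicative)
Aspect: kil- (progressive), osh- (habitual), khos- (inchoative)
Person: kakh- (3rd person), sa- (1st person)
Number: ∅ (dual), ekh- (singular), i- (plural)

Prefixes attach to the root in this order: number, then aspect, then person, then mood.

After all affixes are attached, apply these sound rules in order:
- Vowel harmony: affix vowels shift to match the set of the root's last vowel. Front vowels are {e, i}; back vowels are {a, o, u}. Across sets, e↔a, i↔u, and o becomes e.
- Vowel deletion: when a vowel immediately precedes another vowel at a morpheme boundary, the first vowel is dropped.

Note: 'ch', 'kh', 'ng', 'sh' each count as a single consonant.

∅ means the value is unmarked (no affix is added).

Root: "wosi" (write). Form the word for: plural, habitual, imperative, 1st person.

Attach number plural i- → iwosi.
Attach aspect habitual osh- → oshiwosi.
Attach person 1st person sa- → saoshiwosi.
Attach mood imperative ok- (before consonant 's') → oksaoshiwosi.
Apply vowel harmony: oksaoshiwosi → ekseeshiwosi.
Apply vowel deletion: ekseeshiwosi → ekseshiwosi.

ekseshiwosi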